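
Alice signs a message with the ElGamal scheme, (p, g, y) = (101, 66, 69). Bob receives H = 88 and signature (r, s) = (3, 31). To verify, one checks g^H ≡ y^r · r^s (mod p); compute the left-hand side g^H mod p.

16

Squares mod 101: 66^1≡66, 66^2≡13, 66^4≡68, 66^8≡79, 66^16≡80, 66^32≡37, 66^64≡56
88 = 64 + 16 + 8, so 66^88 ≡ 56·80·79 ≡ 16 (mod 101)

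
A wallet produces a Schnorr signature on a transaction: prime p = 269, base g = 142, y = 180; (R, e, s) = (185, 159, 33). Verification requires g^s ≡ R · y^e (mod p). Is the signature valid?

g^s mod p:
142^2 = 20164 ≡ 258
142^4 ≡ 258^2 = 66564 ≡ 121
142^8 ≡ 121^2 = 14641 ≡ 115
142^16 ≡ 115^2 = 13225 ≡ 44
142^32 ≡ 44^2 = 1936 ≡ 53
33 = 32 + 1, so 142^33 ≡ 53·142 ≡ 263 (mod 269)
R · y^e mod p:
180^2 = 32400 ≡ 120
180^4 ≡ 120^2 = 14400 ≡ 143
180^8 ≡ 143^2 = 20449 ≡ 5
180^16 ≡ 5^2 = 25
180^32 ≡ 25^2 = 625 ≡ 87
180^64 ≡ 87^2 = 7569 ≡ 37
180^128 ≡ 37^2 = 1369 ≡ 24
159 = 128 + 16 + 8 + 4 + 2 + 1, so 180^159 ≡ 24·25·5·143·120·180 ≡ 173 (mod 269)
185·173 = 32005 ≡ 263 (mod 269)
263 ≡ 263 (mod 269); signature holds.

valid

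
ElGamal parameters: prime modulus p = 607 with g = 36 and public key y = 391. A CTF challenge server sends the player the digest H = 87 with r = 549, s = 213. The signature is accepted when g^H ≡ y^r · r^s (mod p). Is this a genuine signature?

Left side g^H mod p:
36^2 = 1296 ≡ 82
36^4 ≡ 82^2 = 6724 ≡ 47
36^8 ≡ 47^2 = 2209 ≡ 388
36^16 ≡ 388^2 = 150544 ≡ 8
36^32 ≡ 8^2 = 64
36^64 ≡ 64^2 = 4096 ≡ 454
87 = 64 + 16 + 4 + 2 + 1, so 36^87 ≡ 454·8·47·82·36 ≡ 162 (mod 607)
Right side y^r · r^s mod p:
391^2 = 152881 ≡ 524
391^4 ≡ 524^2 = 274576 ≡ 212
391^8 ≡ 212^2 = 44944 ≡ 26
391^16 ≡ 26^2 = 676 ≡ 69
391^32 ≡ 69^2 = 4761 ≡ 512
391^64 ≡ 512^2 = 262144 ≡ 527
391^128 ≡ 527^2 = 277729 ≡ 330
391^256 ≡ 330^2 = 108900 ≡ 247
391^512 ≡ 247^2 = 61009 ≡ 309
549 = 512 + 32 + 4 + 1, so 391^549 ≡ 309·512·212·391 ≡ 201 (mod 607)
549^2 = 301401 ≡ 329
549^4 ≡ 329^2 = 108241 ≡ 195
549^8 ≡ 195^2 = 38025 ≡ 391
549^16 ≡ 391^2 = 152881 ≡ 524
549^32 ≡ 524^2 = 274576 ≡ 212
549^64 ≡ 212^2 = 44944 ≡ 26
549^128 ≡ 26^2 = 676 ≡ 69
213 = 128 + 64 + 16 + 4 + 1, so 549^213 ≡ 69·26·524·195·549 ≡ 182 (mod 607)
201·182 = 36582 ≡ 162 (mod 607)
162 ≡ 162 (mod 607), so the signature is genuine.

genuine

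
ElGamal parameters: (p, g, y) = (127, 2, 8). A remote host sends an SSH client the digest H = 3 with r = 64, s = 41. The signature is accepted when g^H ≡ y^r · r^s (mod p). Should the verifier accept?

Left side g^H mod p:
Squares mod 127: 2^1≡2, 2^2≡4
3 = 2 + 1, so 2^3 ≡ 4·2 ≡ 8 (mod 127)
Right side y^r · r^s mod p:
Squares mod 127: 8^1≡8, 8^2≡64, 8^4≡32, 8^8≡8, 8^16≡64, 8^32≡32, 8^64≡8
8^64 ≡ 8 (mod 127)
Squares mod 127: 64^1≡64, 64^2≡32, 64^4≡8, 64^8≡64, 64^16≡32, 64^32≡8
41 = 32 + 8 + 1, so 64^41 ≡ 8·64·64 ≡ 2 (mod 127)
8·2 = 16 ≡ 16 (mod 127)
8 ≠ 16, so verification fails.

reject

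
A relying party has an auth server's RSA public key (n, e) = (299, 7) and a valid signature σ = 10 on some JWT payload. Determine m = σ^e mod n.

Squares mod 299: σ^1≡10, σ^2≡100, σ^4≡133
7 = 4 + 2 + 1, so σ^7 ≡ 133·100·10 ≡ 244 (mod 299)

244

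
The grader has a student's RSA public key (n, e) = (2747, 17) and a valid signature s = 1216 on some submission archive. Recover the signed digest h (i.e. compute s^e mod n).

Squares mod 2747: s^1≡1216, s^2≡770, s^4≡2295, s^8≡1026, s^16≡575
17 = 16 + 1, so s^17 ≡ 575·1216 ≡ 1462 (mod 2747)

1462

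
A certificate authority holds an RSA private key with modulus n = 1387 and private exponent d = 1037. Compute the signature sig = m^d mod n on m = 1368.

1349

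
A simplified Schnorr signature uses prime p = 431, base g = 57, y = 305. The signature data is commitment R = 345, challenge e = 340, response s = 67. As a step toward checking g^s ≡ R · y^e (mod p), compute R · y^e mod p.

174

305^2 = 93025 ≡ 360
305^4 ≡ 360^2 = 129600 ≡ 300
305^8 ≡ 300^2 = 90000 ≡ 352
305^16 ≡ 352^2 = 123904 ≡ 207
305^32 ≡ 207^2 = 42849 ≡ 180
305^64 ≡ 180^2 = 32400 ≡ 75
305^128 ≡ 75^2 = 5625 ≡ 22
305^256 ≡ 22^2 = 484 ≡ 53
340 = 256 + 64 + 16 + 4, so 305^340 ≡ 53·75·207·300 ≡ 8 (mod 431)
R · y^e ≡ 345·8 = 2760 ≡ 174 (mod 431)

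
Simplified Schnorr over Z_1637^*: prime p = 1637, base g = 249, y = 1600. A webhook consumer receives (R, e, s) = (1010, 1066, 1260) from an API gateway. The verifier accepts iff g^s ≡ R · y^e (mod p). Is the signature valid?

g^s mod p:
249^1260 mod 1637 = 787
R · y^e mod p:
1600^1066 mod 1637 = 1501
1010·1501 = 1516010 ≡ 148 (mod 1637)
787 ≠ 148; the check fails.

invalid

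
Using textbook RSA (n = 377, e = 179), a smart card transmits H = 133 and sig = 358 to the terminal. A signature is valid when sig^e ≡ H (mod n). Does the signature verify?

does not verify

Squares mod 377: sig^1≡358, sig^2≡361, sig^4≡256, sig^8≡315, sig^16≡74, sig^32≡198, sig^64≡373, sig^128≡16
179 = 128 + 32 + 16 + 2 + 1, so sig^179 ≡ 16·198·74·361·358 ≡ 2 (mod 377)
sig^179 mod 377 = 2, but H = 133.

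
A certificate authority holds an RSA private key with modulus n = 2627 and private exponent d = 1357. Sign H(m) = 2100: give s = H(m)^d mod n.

1020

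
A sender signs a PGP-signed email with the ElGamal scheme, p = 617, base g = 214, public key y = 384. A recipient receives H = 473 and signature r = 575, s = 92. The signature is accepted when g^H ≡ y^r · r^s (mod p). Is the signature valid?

invalid

Left side g^H mod p:
214^2 = 45796 ≡ 138
214^4 ≡ 138^2 = 19044 ≡ 534
214^8 ≡ 534^2 = 285156 ≡ 102
214^16 ≡ 102^2 = 10404 ≡ 532
214^32 ≡ 532^2 = 283024 ≡ 438
214^64 ≡ 438^2 = 191844 ≡ 574
214^128 ≡ 574^2 = 329476 ≡ 615
214^256 ≡ 615^2 = 378225 ≡ 4
473 = 256 + 128 + 64 + 16 + 8 + 1, so 214^473 ≡ 4·615·574·532·102·214 ≡ 611 (mod 617)
Right side y^r · r^s mod p:
384^2 = 147456 ≡ 610
384^4 ≡ 610^2 = 372100 ≡ 49
384^8 ≡ 49^2 = 2401 ≡ 550
384^16 ≡ 550^2 = 302500 ≡ 170
384^32 ≡ 170^2 = 28900 ≡ 518
384^64 ≡ 518^2 = 268324 ≡ 546
384^128 ≡ 546^2 = 298116 ≡ 105
384^256 ≡ 105^2 = 11025 ≡ 536
384^512 ≡ 536^2 = 287296 ≡ 391
575 = 512 + 32 + 16 + 8 + 4 + 2 + 1, so 384^575 ≡ 391·518·170·550·49·610·384 ≡ 45 (mod 617)
575^2 = 330625 ≡ 530
575^4 ≡ 530^2 = 280900 ≡ 165
575^8 ≡ 165^2 = 27225 ≡ 77
575^16 ≡ 77^2 = 5929 ≡ 376
575^32 ≡ 376^2 = 141376 ≡ 83
575^64 ≡ 83^2 = 6889 ≡ 102
92 = 64 + 16 + 8 + 4, so 575^92 ≡ 102·376·77·165 ≡ 601 (mod 617)
45·601 = 27045 ≡ 514 (mod 617)
611 ≠ 514, so verification fails.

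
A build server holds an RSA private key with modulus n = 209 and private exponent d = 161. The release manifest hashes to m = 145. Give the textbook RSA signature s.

46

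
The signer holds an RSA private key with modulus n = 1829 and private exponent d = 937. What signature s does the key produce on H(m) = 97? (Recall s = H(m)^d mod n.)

(H(m))^2 ≡ 97^2 = 9409 ≡ 264
(H(m))^4 ≡ 264^2 = 69696 ≡ 194
(H(m))^8 ≡ 194^2 = 37636 ≡ 1056
(H(m))^16 ≡ 1056^2 = 1115136 ≡ 1275
(H(m))^32 ≡ 1275^2 = 1625625 ≡ 1473
(H(m))^64 ≡ 1473^2 = 2169729 ≡ 535
(H(m))^128 ≡ 535^2 = 286225 ≡ 901
(H(m))^256 ≡ 901^2 = 811801 ≡ 1554
(H(m))^512 ≡ 1554^2 = 2414916 ≡ 636
937 = 512 + 256 + 128 + 32 + 8 + 1, so (H(m))^937 ≡ 636·1554·901·1473·1056·97 ≡ 1070 (mod 1829)

1070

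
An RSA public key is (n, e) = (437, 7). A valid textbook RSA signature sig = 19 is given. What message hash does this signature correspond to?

sig^2 ≡ 19^2 = 361
sig^4 ≡ 361^2 = 130321 ≡ 95
7 = 4 + 2 + 1, so sig^7 ≡ 95·361·19 ≡ 38 (mod 437)

38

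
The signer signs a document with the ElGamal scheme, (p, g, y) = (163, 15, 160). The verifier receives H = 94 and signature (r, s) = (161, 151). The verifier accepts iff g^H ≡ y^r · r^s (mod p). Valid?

yes

Left side g^H mod p:
15^94 mod 163 = 88
Right side y^r · r^s mod p:
160^161 mod 163 = 54
161^151 mod 163 = 62
54·62 = 3348 ≡ 88 (mod 163)
88 ≡ 88 (mod 163), so the signature is genuine.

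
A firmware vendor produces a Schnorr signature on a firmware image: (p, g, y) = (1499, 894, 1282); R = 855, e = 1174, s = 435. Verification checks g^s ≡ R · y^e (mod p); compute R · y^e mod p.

1282^2 = 1643524 ≡ 620
1282^4 ≡ 620^2 = 384400 ≡ 656
1282^8 ≡ 656^2 = 430336 ≡ 123
1282^16 ≡ 123^2 = 15129 ≡ 139
1282^32 ≡ 139^2 = 19321 ≡ 1333
1282^64 ≡ 1333^2 = 1776889 ≡ 574
1282^128 ≡ 574^2 = 329476 ≡ 1195
1282^256 ≡ 1195^2 = 1428025 ≡ 977
1282^512 ≡ 977^2 = 954529 ≡ 1165
1282^1024 ≡ 1165^2 = 1357225 ≡ 630
1174 = 1024 + 128 + 16 + 4 + 2, so 1282^1174 ≡ 630·1195·139·656·620 ≡ 674 (mod 1499)
R · y^e ≡ 855·674 = 576270 ≡ 654 (mod 1499)

654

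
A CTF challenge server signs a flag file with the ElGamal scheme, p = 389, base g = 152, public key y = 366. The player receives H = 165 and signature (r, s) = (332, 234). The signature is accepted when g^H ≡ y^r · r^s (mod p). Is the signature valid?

Left side g^H mod p:
Squares mod 389: 152^1≡152, 152^2≡153, 152^4≡69, 152^8≡93, 152^16≡91, 152^32≡112, 152^64≡96, 152^128≡269
165 = 128 + 32 + 4 + 1, so 152^165 ≡ 269·112·69·152 ≡ 98 (mod 389)
Right side y^r · r^s mod p:
Squares mod 389: 366^1≡366, 366^2≡140, 366^4≡150, 366^8≡327, 366^16≡343, 366^32≡171, 366^64≡66, 366^128≡77, 366^256≡94
332 = 256 + 64 + 8 + 4, so 366^332 ≡ 94·66·327·150 ≡ 58 (mod 389)
Squares mod 389: 332^1≡332, 332^2≡137, 332^4≡97, 332^8≡73, 332^16≡272, 332^32≡74, 332^64≡30, 332^128≡122
234 = 128 + 64 + 32 + 8 + 2, so 332^234 ≡ 122·30·74·73·137 ≡ 44 (mod 389)
58·44 = 2552 ≡ 218 (mod 389)
98 ≠ 218, so verification fails.

invalid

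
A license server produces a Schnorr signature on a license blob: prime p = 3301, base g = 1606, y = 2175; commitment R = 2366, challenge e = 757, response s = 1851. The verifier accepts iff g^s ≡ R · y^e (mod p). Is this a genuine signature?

genuine

g^s mod p:
1606^2 = 2579236 ≡ 1155
1606^4 ≡ 1155^2 = 1334025 ≡ 421
1606^8 ≡ 421^2 = 177241 ≡ 2288
1606^16 ≡ 2288^2 = 5234944 ≡ 2859
1606^32 ≡ 2859^2 = 8173881 ≡ 605
1606^64 ≡ 605^2 = 366025 ≡ 2915
1606^128 ≡ 2915^2 = 8497225 ≡ 451
1606^256 ≡ 451^2 = 203401 ≡ 2040
1606^512 ≡ 2040^2 = 4161600 ≡ 2340
1606^1024 ≡ 2340^2 = 5475600 ≡ 2542
1851 = 1024 + 512 + 256 + 32 + 16 + 8 + 2 + 1, so 1606^1851 ≡ 2542·2340·2040·605·2859·2288·1155·1606 ≡ 2431 (mod 3301)
R · y^e mod p:
2175^2 = 4730625 ≡ 292
2175^4 ≡ 292^2 = 85264 ≡ 2739
2175^8 ≡ 2739^2 = 7502121 ≡ 2249
2175^16 ≡ 2249^2 = 5058001 ≡ 869
2175^32 ≡ 869^2 = 755161 ≡ 2533
2175^64 ≡ 2533^2 = 6416089 ≡ 2246
2175^128 ≡ 2246^2 = 5044516 ≡ 588
2175^256 ≡ 588^2 = 345744 ≡ 2440
2175^512 ≡ 2440^2 = 5953600 ≡ 1897
757 = 512 + 128 + 64 + 32 + 16 + 4 + 1, so 2175^757 ≡ 1897·588·2246·2533·869·2739·2175 ≡ 1978 (mod 3301)
2366·1978 = 4679948 ≡ 2431 (mod 3301)
2431 ≡ 2431 (mod 3301); signature holds.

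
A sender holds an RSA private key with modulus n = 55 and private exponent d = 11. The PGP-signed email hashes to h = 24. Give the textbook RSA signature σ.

h^11 mod 55 = 24

24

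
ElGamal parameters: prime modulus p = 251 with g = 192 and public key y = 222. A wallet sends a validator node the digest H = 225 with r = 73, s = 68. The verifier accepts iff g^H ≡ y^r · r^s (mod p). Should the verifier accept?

Left side g^H mod p:
192^225 mod 251 = 20
Right side y^r · r^s mod p:
222^73 mod 251 = 217
73^68 mod 251 = 65
217·65 = 14105 ≡ 49 (mod 251)
20 ≠ 49, so verification fails.

reject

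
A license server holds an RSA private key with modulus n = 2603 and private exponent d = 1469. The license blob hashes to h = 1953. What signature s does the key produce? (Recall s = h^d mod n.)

725

Squares mod 2603: h^1≡1953, h^2≡814, h^4≡1434, h^8≡2589, h^16≡196, h^32≡1974, h^64≡2588, h^128≡225, h^256≡1168, h^512≡252, h^1024≡1032
1469 = 1024 + 256 + 128 + 32 + 16 + 8 + 4 + 1, so h^1469 ≡ 1032·1168·225·1974·196·2589·1434·1953 ≡ 725 (mod 2603)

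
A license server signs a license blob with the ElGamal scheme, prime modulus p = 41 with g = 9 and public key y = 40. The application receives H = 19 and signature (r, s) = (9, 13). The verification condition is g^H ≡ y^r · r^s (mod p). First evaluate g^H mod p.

Squares mod 41: 9^1≡9, 9^2≡40, 9^4≡1, 9^8≡1, 9^16≡1
19 = 16 + 2 + 1, so 9^19 ≡ 1·40·9 ≡ 32 (mod 41)

32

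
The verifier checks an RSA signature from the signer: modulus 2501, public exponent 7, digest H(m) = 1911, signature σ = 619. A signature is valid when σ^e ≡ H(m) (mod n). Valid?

yes

σ^2 ≡ 619^2 = 383161 ≡ 508
σ^4 ≡ 508^2 = 258064 ≡ 461
7 = 4 + 2 + 1, so σ^7 ≡ 461·508·619 ≡ 1911 (mod 2501)
1911 = H(m), so the signature checks out.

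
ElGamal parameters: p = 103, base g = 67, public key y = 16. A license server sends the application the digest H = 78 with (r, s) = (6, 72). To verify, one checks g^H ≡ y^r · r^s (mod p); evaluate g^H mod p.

Squares mod 103: 67^1≡67, 67^2≡60, 67^4≡98, 67^8≡25, 67^16≡7, 67^32≡49, 67^64≡32
78 = 64 + 8 + 4 + 2, so 67^78 ≡ 32·25·98·60 ≡ 93 (mod 103)

93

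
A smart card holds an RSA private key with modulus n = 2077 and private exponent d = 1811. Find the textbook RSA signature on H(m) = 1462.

1606

Squares mod 2077: (H(m))^1≡1462, (H(m))^2≡211, (H(m))^4≡904, (H(m))^8≡955, (H(m))^16≡222, (H(m))^32≡1513, (H(m))^64≡315, (H(m))^128≡1606, (H(m))^256≡1679, (H(m))^512≡552, (H(m))^1024≡1462
1811 = 1024 + 512 + 256 + 16 + 2 + 1, so (H(m))^1811 ≡ 1462·552·1679·222·211·1462 ≡ 1606 (mod 2077)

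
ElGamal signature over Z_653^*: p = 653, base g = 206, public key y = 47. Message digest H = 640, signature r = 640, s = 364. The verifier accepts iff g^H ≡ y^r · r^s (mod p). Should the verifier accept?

accept

Left side g^H mod p:
Squares mod 653: 206^1≡206, 206^2≡644, 206^4≡81, 206^8≡31, 206^16≡308, 206^32≡179, 206^64≡44, 206^128≡630, 206^256≡529, 206^512≡357
640 = 512 + 128, so 206^640 ≡ 357·630 ≡ 278 (mod 653)
Right side y^r · r^s mod p:
Squares mod 653: 47^1≡47, 47^2≡250, 47^4≡465, 47^8≡82, 47^16≡194, 47^32≡415, 47^64≡486, 47^128≡463, 47^256≡185, 47^512≡269
640 = 512 + 128, so 47^640 ≡ 269·463 ≡ 477 (mod 653)
Squares mod 653: 640^1≡640, 640^2≡169, 640^4≡482, 640^8≡509, 640^16≡493, 640^32≡133, 640^64≡58, 640^128≡99, 640^256≡6
364 = 256 + 64 + 32 + 8 + 4, so 640^364 ≡ 6·58·133·509·482 ≡ 644 (mod 653)
477·644 = 307188 ≡ 278 (mod 653)
278 ≡ 278 (mod 653), so the signature is genuine.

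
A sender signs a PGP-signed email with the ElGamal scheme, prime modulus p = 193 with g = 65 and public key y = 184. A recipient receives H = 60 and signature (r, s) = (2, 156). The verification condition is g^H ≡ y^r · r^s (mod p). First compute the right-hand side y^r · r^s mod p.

184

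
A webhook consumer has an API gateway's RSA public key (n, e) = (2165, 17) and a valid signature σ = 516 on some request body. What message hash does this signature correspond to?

1826

σ^2 ≡ 516^2 = 266256 ≡ 2126
σ^4 ≡ 2126^2 = 4519876 ≡ 1521
σ^8 ≡ 1521^2 = 2313441 ≡ 1221
σ^16 ≡ 1221^2 = 1490841 ≡ 1321
17 = 16 + 1, so σ^17 ≡ 1321·516 ≡ 1826 (mod 2165)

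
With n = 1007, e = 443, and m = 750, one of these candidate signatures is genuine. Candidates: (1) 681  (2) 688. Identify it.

1

Candidate 1: 681^2 = 463761 ≡ 541; 681^4 ≡ 541^2 = 292681 ≡ 651; 681^8 ≡ 651^2 = 423801 ≡ 861; 681^16 ≡ 861^2 = 741321 ≡ 169; 681^32 ≡ 169^2 = 28561 ≡ 365; 681^64 ≡ 365^2 = 133225 ≡ 301; 681^128 ≡ 301^2 = 90601 ≡ 978; 681^256 ≡ 978^2 = 956484 ≡ 841; 443 = 256 + 128 + 32 + 16 + 8 + 2 + 1, so 681^443 ≡ 841·978·365·169·861·541·681 ≡ 750 (mod 1007)
  → matches m = 750
Candidate 2: 688^2 = 473344 ≡ 54; 688^4 ≡ 54^2 = 2916 ≡ 902; 688^8 ≡ 902^2 = 813604 ≡ 955; 688^16 ≡ 955^2 = 912025 ≡ 690; 688^32 ≡ 690^2 = 476100 ≡ 796; 688^64 ≡ 796^2 = 633616 ≡ 213; 688^128 ≡ 213^2 = 45369 ≡ 54; 688^256 ≡ 54^2 = 2916 ≡ 902; 443 = 256 + 128 + 32 + 16 + 8 + 2 + 1, so 688^443 ≡ 902·54·796·690·955·54·688 ≡ 529 (mod 1007)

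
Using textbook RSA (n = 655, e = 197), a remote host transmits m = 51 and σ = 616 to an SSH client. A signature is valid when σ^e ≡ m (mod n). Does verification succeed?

σ^2 ≡ 616^2 = 379456 ≡ 211
σ^4 ≡ 211^2 = 44521 ≡ 636
σ^8 ≡ 636^2 = 404496 ≡ 361
σ^16 ≡ 361^2 = 130321 ≡ 631
σ^32 ≡ 631^2 = 398161 ≡ 576
σ^64 ≡ 576^2 = 331776 ≡ 346
σ^128 ≡ 346^2 = 119716 ≡ 506
197 = 128 + 64 + 4 + 1, so σ^197 ≡ 506·346·636·616 ≡ 51 (mod 655)
51 = m, so the signature checks out.

passes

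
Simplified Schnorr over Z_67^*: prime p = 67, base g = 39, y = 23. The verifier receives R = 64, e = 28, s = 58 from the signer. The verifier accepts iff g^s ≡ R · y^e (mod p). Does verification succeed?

passes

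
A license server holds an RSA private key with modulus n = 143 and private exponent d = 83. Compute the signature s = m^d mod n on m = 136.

141

Squares mod 143: m^1≡136, m^2≡49, m^4≡113, m^8≡42, m^16≡48, m^32≡16, m^64≡113
83 = 64 + 16 + 2 + 1, so m^83 ≡ 113·48·49·136 ≡ 141 (mod 143)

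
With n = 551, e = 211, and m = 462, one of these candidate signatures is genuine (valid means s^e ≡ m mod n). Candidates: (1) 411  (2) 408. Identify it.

2

Candidate 1: 411^2 = 168921 ≡ 315; 411^4 ≡ 315^2 = 99225 ≡ 45; 411^8 ≡ 45^2 = 2025 ≡ 372; 411^16 ≡ 372^2 = 138384 ≡ 83; 411^32 ≡ 83^2 = 6889 ≡ 277; 411^64 ≡ 277^2 = 76729 ≡ 140; 411^128 ≡ 140^2 = 19600 ≡ 315; 211 = 128 + 64 + 16 + 2 + 1, so 411^211 ≡ 315·140·83·315·411 ≡ 411 (mod 551)
Candidate 2: 408^2 = 166464 ≡ 62; 408^4 ≡ 62^2 = 3844 ≡ 538; 408^8 ≡ 538^2 = 289444 ≡ 169; 408^16 ≡ 169^2 = 28561 ≡ 460; 408^32 ≡ 460^2 = 211600 ≡ 16; 408^64 ≡ 16^2 = 256; 408^128 ≡ 256^2 = 65536 ≡ 518; 211 = 128 + 64 + 16 + 2 + 1, so 408^211 ≡ 518·256·460·62·408 ≡ 462 (mod 551)
  → matches m = 462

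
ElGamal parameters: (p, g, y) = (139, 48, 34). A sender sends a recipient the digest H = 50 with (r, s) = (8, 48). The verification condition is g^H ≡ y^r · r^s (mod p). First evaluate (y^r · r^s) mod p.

6

34^2 = 1156 ≡ 44
34^4 ≡ 44^2 = 1936 ≡ 129
34^8 ≡ 129^2 = 16641 ≡ 100
8^2 = 64
8^4 ≡ 64^2 = 4096 ≡ 65
8^8 ≡ 65^2 = 4225 ≡ 55
8^16 ≡ 55^2 = 3025 ≡ 106
8^32 ≡ 106^2 = 11236 ≡ 116
48 = 32 + 16, so 8^48 ≡ 116·106 ≡ 64 (mod 139)
y^r · r^s ≡ 100·64 = 6400 ≡ 6 (mod 139)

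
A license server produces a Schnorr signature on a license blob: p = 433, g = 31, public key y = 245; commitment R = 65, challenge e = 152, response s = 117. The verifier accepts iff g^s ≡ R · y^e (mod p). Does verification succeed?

g^s mod p:
Squares mod 433: 31^1≡31, 31^2≡95, 31^4≡365, 31^8≡294, 31^16≡269, 31^32≡50, 31^64≡335
117 = 64 + 32 + 16 + 4 + 1, so 31^117 ≡ 335·50·269·365·31 ≡ 295 (mod 433)
R · y^e mod p:
Squares mod 433: 245^1≡245, 245^2≡271, 245^4≡264, 245^8≡416, 245^16≡289, 245^32≡385, 245^64≡139, 245^128≡269
152 = 128 + 16 + 8, so 245^152 ≡ 269·289·416 ≡ 352 (mod 433)
65·352 = 22880 ≡ 364 (mod 433)
295 ≠ 364; the check fails.

fails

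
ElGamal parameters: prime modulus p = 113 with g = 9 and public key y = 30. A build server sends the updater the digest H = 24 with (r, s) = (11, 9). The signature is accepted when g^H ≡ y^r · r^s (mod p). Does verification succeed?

fails

Left side g^H mod p:
9^2 = 81
9^4 ≡ 81^2 = 6561 ≡ 7
9^8 ≡ 7^2 = 49
9^16 ≡ 49^2 = 2401 ≡ 28
24 = 16 + 8, so 9^24 ≡ 28·49 ≡ 16 (mod 113)
Right side y^r · r^s mod p:
30^2 = 900 ≡ 109
30^4 ≡ 109^2 = 11881 ≡ 16
30^8 ≡ 16^2 = 256 ≡ 30
11 = 8 + 2 + 1, so 30^11 ≡ 30·109·30 ≡ 16 (mod 113)
11^2 = 121 ≡ 8
11^4 ≡ 8^2 = 64
11^8 ≡ 64^2 = 4096 ≡ 28
9 = 8 + 1, so 11^9 ≡ 28·11 ≡ 82 (mod 113)
16·82 = 1312 ≡ 69 (mod 113)
16 ≠ 69, so verification fails.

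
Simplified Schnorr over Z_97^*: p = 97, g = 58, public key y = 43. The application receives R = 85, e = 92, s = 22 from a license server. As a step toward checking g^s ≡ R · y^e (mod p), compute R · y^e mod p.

43^92 mod 97 = 62
R · y^e ≡ 85·62 = 5270 ≡ 32 (mod 97)

32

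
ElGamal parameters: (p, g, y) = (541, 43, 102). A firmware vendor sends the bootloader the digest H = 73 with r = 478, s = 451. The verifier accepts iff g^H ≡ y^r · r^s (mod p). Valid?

Left side g^H mod p:
43^73 mod 541 = 217
Right side y^r · r^s mod p:
102^478 mod 541 = 27
478^451 mod 541 = 529
27·529 = 14283 ≡ 217 (mod 541)
217 ≡ 217 (mod 541), so the signature is genuine.

yes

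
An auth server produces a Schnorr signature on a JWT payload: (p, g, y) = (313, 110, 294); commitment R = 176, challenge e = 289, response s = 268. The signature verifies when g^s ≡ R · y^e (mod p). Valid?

no

g^s mod p:
110^2 = 12100 ≡ 206
110^4 ≡ 206^2 = 42436 ≡ 181
110^8 ≡ 181^2 = 32761 ≡ 209
110^16 ≡ 209^2 = 43681 ≡ 174
110^32 ≡ 174^2 = 30276 ≡ 228
110^64 ≡ 228^2 = 51984 ≡ 26
110^128 ≡ 26^2 = 676 ≡ 50
110^256 ≡ 50^2 = 2500 ≡ 309
268 = 256 + 8 + 4, so 110^268 ≡ 309·209·181 ≡ 176 (mod 313)
R · y^e mod p:
294^2 = 86436 ≡ 48
294^4 ≡ 48^2 = 2304 ≡ 113
294^8 ≡ 113^2 = 12769 ≡ 249
294^16 ≡ 249^2 = 62001 ≡ 27
294^32 ≡ 27^2 = 729 ≡ 103
294^64 ≡ 103^2 = 10609 ≡ 280
294^128 ≡ 280^2 = 78400 ≡ 150
294^256 ≡ 150^2 = 22500 ≡ 277
289 = 256 + 32 + 1, so 294^289 ≡ 277·103·294 ≡ 27 (mod 313)
176·27 = 4752 ≡ 57 (mod 313)
176 ≠ 57; the check fails.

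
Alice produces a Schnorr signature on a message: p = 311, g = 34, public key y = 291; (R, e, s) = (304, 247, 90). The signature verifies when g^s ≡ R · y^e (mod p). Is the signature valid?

g^s mod p:
34^2 = 1156 ≡ 223
34^4 ≡ 223^2 = 49729 ≡ 280
34^8 ≡ 280^2 = 78400 ≡ 28
34^16 ≡ 28^2 = 784 ≡ 162
34^32 ≡ 162^2 = 26244 ≡ 120
34^64 ≡ 120^2 = 14400 ≡ 94
90 = 64 + 16 + 8 + 2, so 34^90 ≡ 94·162·28·223 ≡ 47 (mod 311)
R · y^e mod p:
291^2 = 84681 ≡ 89
291^4 ≡ 89^2 = 7921 ≡ 146
291^8 ≡ 146^2 = 21316 ≡ 168
291^16 ≡ 168^2 = 28224 ≡ 234
291^32 ≡ 234^2 = 54756 ≡ 20
291^64 ≡ 20^2 = 400 ≡ 89
291^128 ≡ 89^2 = 7921 ≡ 146
247 = 128 + 64 + 32 + 16 + 4 + 2 + 1, so 291^247 ≡ 146·89·20·234·146·89·291 ≡ 171 (mod 311)
304·171 = 51984 ≡ 47 (mod 311)
47 ≡ 47 (mod 311); signature holds.

valid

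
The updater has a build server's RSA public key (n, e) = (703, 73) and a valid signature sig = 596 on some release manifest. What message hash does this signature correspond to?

596

sig^2 ≡ 596^2 = 355216 ≡ 201
sig^4 ≡ 201^2 = 40401 ≡ 330
sig^8 ≡ 330^2 = 108900 ≡ 638
sig^16 ≡ 638^2 = 407044 ≡ 7
sig^32 ≡ 7^2 = 49
sig^64 ≡ 49^2 = 2401 ≡ 292
73 = 64 + 8 + 1, so sig^73 ≡ 292·638·596 ≡ 596 (mod 703)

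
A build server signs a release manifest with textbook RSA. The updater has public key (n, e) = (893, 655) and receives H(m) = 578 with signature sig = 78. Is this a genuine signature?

forged

sig^2 ≡ 78^2 = 6084 ≡ 726
sig^4 ≡ 726^2 = 527076 ≡ 206
sig^8 ≡ 206^2 = 42436 ≡ 465
sig^16 ≡ 465^2 = 216225 ≡ 119
sig^32 ≡ 119^2 = 14161 ≡ 766
sig^64 ≡ 766^2 = 586756 ≡ 55
sig^128 ≡ 55^2 = 3025 ≡ 346
sig^256 ≡ 346^2 = 119716 ≡ 54
sig^512 ≡ 54^2 = 2916 ≡ 237
655 = 512 + 128 + 8 + 4 + 2 + 1, so sig^655 ≡ 237·346·465·206·726·78 ≡ 223 (mod 893)
223 ≠ 578, so verification fails.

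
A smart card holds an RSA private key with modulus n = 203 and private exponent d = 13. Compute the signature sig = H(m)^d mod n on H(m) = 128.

Squares mod 203: (H(m))^1≡128, (H(m))^2≡144, (H(m))^4≡30, (H(m))^8≡88
13 = 8 + 4 + 1, so (H(m))^13 ≡ 88·30·128 ≡ 128 (mod 203)

128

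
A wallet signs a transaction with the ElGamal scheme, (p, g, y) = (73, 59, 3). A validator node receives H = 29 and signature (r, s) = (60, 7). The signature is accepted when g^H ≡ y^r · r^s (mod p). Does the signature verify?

does not verify

Left side g^H mod p:
Squares mod 73: 59^1≡59, 59^2≡50, 59^4≡18, 59^8≡32, 59^16≡2
29 = 16 + 8 + 4 + 1, so 59^29 ≡ 2·32·18·59 ≡ 5 (mod 73)
Right side y^r · r^s mod p:
Squares mod 73: 3^1≡3, 3^2≡9, 3^4≡8, 3^8≡64, 3^16≡8, 3^32≡64
60 = 32 + 16 + 8 + 4, so 3^60 ≡ 64·8·64·8 ≡ 1 (mod 73)
Squares mod 73: 60^1≡60, 60^2≡23, 60^4≡18
7 = 4 + 2 + 1, so 60^7 ≡ 18·23·60 ≡ 20 (mod 73)
1·20 = 20 ≡ 20 (mod 73)
5 ≠ 20, so verification fails.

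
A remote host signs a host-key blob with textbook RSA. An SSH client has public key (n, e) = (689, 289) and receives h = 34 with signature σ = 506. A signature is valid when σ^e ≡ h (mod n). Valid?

Squares mod 689: σ^1≡506, σ^2≡417, σ^4≡261, σ^8≡599, σ^16≡521, σ^32≡664, σ^64≡625, σ^128≡651, σ^256≡66
289 = 256 + 32 + 1, so σ^289 ≡ 66·664·506 ≡ 168 (mod 689)
The recovered value 168 does not match the digest 34.

no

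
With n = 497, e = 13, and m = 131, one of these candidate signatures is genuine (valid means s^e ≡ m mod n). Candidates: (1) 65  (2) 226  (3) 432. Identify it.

Candidate 1: Squares mod 497: 65^1≡65, 65^2≡249, 65^4≡373, 65^8≡466; 13 = 8 + 4 + 1, so 65^13 ≡ 466·373·65 ≡ 366 (mod 497)
Candidate 2: Squares mod 497: 226^1≡226, 226^2≡382, 226^4≡303, 226^8≡361; 13 = 8 + 4 + 1, so 226^13 ≡ 361·303·226 ≡ 275 (mod 497)
Candidate 3: Squares mod 497: 432^1≡432, 432^2≡249, 432^4≡373, 432^8≡466; 13 = 8 + 4 + 1, so 432^13 ≡ 466·373·432 ≡ 131 (mod 497)
  → matches m = 131

3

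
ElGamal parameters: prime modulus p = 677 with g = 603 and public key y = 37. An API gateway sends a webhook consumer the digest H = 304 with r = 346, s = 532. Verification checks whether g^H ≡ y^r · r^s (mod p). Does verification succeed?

Left side g^H mod p:
Squares mod 677: 603^1≡603, 603^2≡60, 603^4≡215, 603^8≡189, 603^16≡517, 603^32≡551, 603^64≡305, 603^128≡276, 603^256≡352
304 = 256 + 32 + 16, so 603^304 ≡ 352·551·517 ≡ 6 (mod 677)
Right side y^r · r^s mod p:
Squares mod 677: 37^1≡37, 37^2≡15, 37^4≡225, 37^8≡527, 37^16≡159, 37^32≡232, 37^64≡341, 37^128≡514, 37^256≡166
346 = 256 + 64 + 16 + 8 + 2, so 37^346 ≡ 166·341·159·527·15 ≡ 527 (mod 677)
Squares mod 677: 346^1≡346, 346^2≡564, 346^4≡583, 346^8≡35, 346^16≡548, 346^32≡393, 346^64≡93, 346^128≡525, 346^256≡86, 346^512≡626
532 = 512 + 16 + 4, so 346^532 ≡ 626·548·583 ≡ 352 (mod 677)
527·352 = 185504 ≡ 6 (mod 677)
6 ≡ 6 (mod 677), so the signature is genuine.

passes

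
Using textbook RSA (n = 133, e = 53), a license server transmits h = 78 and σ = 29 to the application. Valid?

yes

σ^53 mod 133 = 78
Since 78 equals the digest 78, verification succeeds.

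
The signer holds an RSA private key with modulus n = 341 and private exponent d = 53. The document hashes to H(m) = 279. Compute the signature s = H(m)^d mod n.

Squares mod 341: (H(m))^1≡279, (H(m))^2≡93, (H(m))^4≡124, (H(m))^8≡31, (H(m))^16≡279, (H(m))^32≡93
53 = 32 + 16 + 4 + 1, so (H(m))^53 ≡ 93·279·124·279 ≡ 31 (mod 341)

31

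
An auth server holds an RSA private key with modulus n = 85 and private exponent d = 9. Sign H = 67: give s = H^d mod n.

67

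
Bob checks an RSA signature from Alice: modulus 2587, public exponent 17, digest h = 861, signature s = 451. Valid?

Squares mod 2587: s^1≡451, s^2≡1615, s^4≡529, s^8≡445, s^16≡1413
17 = 16 + 1, so s^17 ≡ 1413·451 ≡ 861 (mod 2587)
Since 861 equals the digest 861, verification succeeds.

yes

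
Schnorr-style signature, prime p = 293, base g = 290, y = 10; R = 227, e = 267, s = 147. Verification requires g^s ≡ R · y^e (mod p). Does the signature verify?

g^s mod p:
Squares mod 293: 290^1≡290, 290^2≡9, 290^4≡81, 290^8≡115, 290^16≡40, 290^32≡135, 290^64≡59, 290^128≡258
147 = 128 + 16 + 2 + 1, so 290^147 ≡ 258·40·9·290 ≡ 3 (mod 293)
R · y^e mod p:
Squares mod 293: 10^1≡10, 10^2≡100, 10^4≡38, 10^8≡272, 10^16≡148, 10^32≡222, 10^64≡60, 10^128≡84, 10^256≡24
267 = 256 + 8 + 2 + 1, so 10^267 ≡ 24·272·100·10 ≡ 253 (mod 293)
227·253 = 57431 ≡ 3 (mod 293)
3 ≡ 3 (mod 293); signature holds.

verifies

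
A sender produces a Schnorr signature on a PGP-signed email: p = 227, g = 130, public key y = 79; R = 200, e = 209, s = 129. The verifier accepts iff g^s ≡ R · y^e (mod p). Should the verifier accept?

g^s mod p:
Squares mod 227: 130^1≡130, 130^2≡102, 130^4≡189, 130^8≡82, 130^16≡141, 130^32≡132, 130^64≡172, 130^128≡74
129 = 128 + 1, so 130^129 ≡ 74·130 ≡ 86 (mod 227)
R · y^e mod p:
Squares mod 227: 79^1≡79, 79^2≡112, 79^4≡59, 79^8≡76, 79^16≡101, 79^32≡213, 79^64≡196, 79^128≡53
209 = 128 + 64 + 16 + 1, so 79^209 ≡ 53·196·101·79 ≡ 207 (mod 227)
200·207 = 41400 ≡ 86 (mod 227)
86 ≡ 86 (mod 227); signature holds.

accept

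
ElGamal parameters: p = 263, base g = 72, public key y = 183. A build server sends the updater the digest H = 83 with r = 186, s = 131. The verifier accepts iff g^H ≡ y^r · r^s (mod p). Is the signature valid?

Left side g^H mod p:
72^2 = 5184 ≡ 187
72^4 ≡ 187^2 = 34969 ≡ 253
72^8 ≡ 253^2 = 64009 ≡ 100
72^16 ≡ 100^2 = 10000 ≡ 6
72^32 ≡ 6^2 = 36
72^64 ≡ 36^2 = 1296 ≡ 244
83 = 64 + 16 + 2 + 1, so 72^83 ≡ 244·6·187·72 ≡ 235 (mod 263)
Right side y^r · r^s mod p:
183^2 = 33489 ≡ 88
183^4 ≡ 88^2 = 7744 ≡ 117
183^8 ≡ 117^2 = 13689 ≡ 13
183^16 ≡ 13^2 = 169
183^32 ≡ 169^2 = 28561 ≡ 157
183^64 ≡ 157^2 = 24649 ≡ 190
183^128 ≡ 190^2 = 36100 ≡ 69
186 = 128 + 32 + 16 + 8 + 2, so 183^186 ≡ 69·157·169·13·88 ≡ 235 (mod 263)
186^2 = 34596 ≡ 143
186^4 ≡ 143^2 = 20449 ≡ 198
186^8 ≡ 198^2 = 39204 ≡ 17
186^16 ≡ 17^2 = 289 ≡ 26
186^32 ≡ 26^2 = 676 ≡ 150
186^64 ≡ 150^2 = 22500 ≡ 145
186^128 ≡ 145^2 = 21025 ≡ 248
131 = 128 + 2 + 1, so 186^131 ≡ 248·143·186 ≡ 1 (mod 263)
235·1 = 235 ≡ 235 (mod 263)
235 ≡ 235 (mod 263), so the signature is genuine.

valid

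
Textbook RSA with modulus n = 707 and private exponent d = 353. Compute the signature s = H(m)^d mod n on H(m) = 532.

315

Squares mod 707: (H(m))^1≡532, (H(m))^2≡224, (H(m))^4≡686, (H(m))^8≡441, (H(m))^16≡56, (H(m))^32≡308, (H(m))^64≡126, (H(m))^128≡322, (H(m))^256≡462
353 = 256 + 64 + 32 + 1, so (H(m))^353 ≡ 462·126·308·532 ≡ 315 (mod 707)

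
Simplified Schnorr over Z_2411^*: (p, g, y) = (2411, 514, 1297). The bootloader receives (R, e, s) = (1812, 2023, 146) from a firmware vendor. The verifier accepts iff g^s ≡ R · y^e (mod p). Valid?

g^s mod p:
514^2 = 264196 ≡ 1397
514^4 ≡ 1397^2 = 1951609 ≡ 1110
514^8 ≡ 1110^2 = 1232100 ≡ 79
514^16 ≡ 79^2 = 6241 ≡ 1419
514^32 ≡ 1419^2 = 2013561 ≡ 376
514^64 ≡ 376^2 = 141376 ≡ 1538
514^128 ≡ 1538^2 = 2365444 ≡ 253
146 = 128 + 16 + 2, so 514^146 ≡ 253·1419·1397 ≡ 1381 (mod 2411)
R · y^e mod p:
1297^2 = 1682209 ≡ 1742
1297^4 ≡ 1742^2 = 3034564 ≡ 1526
1297^8 ≡ 1526^2 = 2328676 ≡ 2061
1297^16 ≡ 2061^2 = 4247721 ≡ 1950
1297^32 ≡ 1950^2 = 3802500 ≡ 353
1297^64 ≡ 353^2 = 124609 ≡ 1648
1297^128 ≡ 1648^2 = 2715904 ≡ 1118
1297^256 ≡ 1118^2 = 1249924 ≡ 1026
1297^512 ≡ 1026^2 = 1052676 ≡ 1480
1297^1024 ≡ 1480^2 = 2190400 ≡ 1212
2023 = 1024 + 512 + 256 + 128 + 64 + 32 + 4 + 2 + 1, so 1297^2023 ≡ 1212·1480·1026·1118·1648·353·1526·1742·1297 ≡ 529 (mod 2411)
1812·529 = 958548 ≡ 1381 (mod 2411)
1381 ≡ 1381 (mod 2411); signature holds.

yes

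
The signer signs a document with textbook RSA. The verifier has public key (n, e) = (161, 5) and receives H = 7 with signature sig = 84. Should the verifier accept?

Squares mod 161: sig^1≡84, sig^2≡133, sig^4≡140
5 = 4 + 1, so sig^5 ≡ 140·84 ≡ 7 (mod 161)
Since 7 equals the digest 7, verification succeeds.

accept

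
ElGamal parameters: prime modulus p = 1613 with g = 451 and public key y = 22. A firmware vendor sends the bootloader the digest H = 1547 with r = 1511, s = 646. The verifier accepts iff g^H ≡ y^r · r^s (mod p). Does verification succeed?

fails

Left side g^H mod p:
Squares mod 1613: 451^1≡451, 451^2≡163, 451^4≡761, 451^8≡54, 451^16≡1303, 451^32≡933, 451^64≡1082, 451^128≡1299, 451^256≡203, 451^512≡884, 451^1024≡764
1547 = 1024 + 512 + 8 + 2 + 1, so 451^1547 ≡ 764·884·54·163·451 ≡ 277 (mod 1613)
Right side y^r · r^s mod p:
Squares mod 1613: 22^1≡22, 22^2≡484, 22^4≡371, 22^8≡536, 22^16≡182, 22^32≡864, 22^64≡1290, 22^128≡1097, 22^256≡111, 22^512≡1030, 22^1024≡1159
1511 = 1024 + 256 + 128 + 64 + 32 + 4 + 2 + 1, so 22^1511 ≡ 1159·111·1097·1290·864·371·484·22 ≡ 937 (mod 1613)
Squares mod 1613: 1511^1≡1511, 1511^2≡726, 1511^4≡1238, 1511^8≡294, 1511^16≡947, 1511^32≡1594, 1511^64≡361, 1511^128≡1281, 1511^256≡540, 1511^512≡1260
646 = 512 + 128 + 4 + 2, so 1511^646 ≡ 1260·1281·1238·726 ≡ 56 (mod 1613)
937·56 = 52472 ≡ 856 (mod 1613)
277 ≠ 856, so verification fails.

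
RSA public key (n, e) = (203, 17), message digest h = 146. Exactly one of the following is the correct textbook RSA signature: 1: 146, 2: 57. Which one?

Candidate 1: 146^2 = 21316 ≡ 1; 146^4 ≡ 1^2 = 1; 146^8 ≡ 1^2 = 1; 146^16 ≡ 1^2 = 1; 17 = 16 + 1, so 146^17 ≡ 1·146 ≡ 146 (mod 203)
  → matches h = 146
Candidate 2: 57^2 = 3249 ≡ 1; 57^4 ≡ 1^2 = 1; 57^8 ≡ 1^2 = 1; 57^16 ≡ 1^2 = 1; 17 = 16 + 1, so 57^17 ≡ 1·57 ≡ 57 (mod 203)

1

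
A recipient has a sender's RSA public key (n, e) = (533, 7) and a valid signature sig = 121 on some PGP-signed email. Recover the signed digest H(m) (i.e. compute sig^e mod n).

446

Squares mod 533: sig^1≡121, sig^2≡250, sig^4≡139
7 = 4 + 2 + 1, so sig^7 ≡ 139·250·121 ≡ 446 (mod 533)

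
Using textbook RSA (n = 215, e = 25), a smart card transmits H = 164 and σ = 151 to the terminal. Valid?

no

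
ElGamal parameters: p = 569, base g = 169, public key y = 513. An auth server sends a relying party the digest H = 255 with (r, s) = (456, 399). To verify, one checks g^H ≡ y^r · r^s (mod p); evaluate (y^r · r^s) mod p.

221

Squares mod 569: 513^1≡513, 513^2≡291, 513^4≡469, 513^8≡327, 513^16≡526, 513^32≡142, 513^64≡249, 513^128≡549, 513^256≡400
456 = 256 + 128 + 64 + 8, so 513^456 ≡ 400·549·249·327 ≡ 372 (mod 569)
Squares mod 569: 456^1≡456, 456^2≡251, 456^4≡411, 456^8≡497, 456^16≡63, 456^32≡555, 456^64≡196, 456^128≡293, 456^256≡499
399 = 256 + 128 + 8 + 4 + 2 + 1, so 456^399 ≡ 499·293·497·411·251·456 ≡ 513 (mod 569)
y^r · r^s ≡ 372·513 = 190836 ≡ 221 (mod 569)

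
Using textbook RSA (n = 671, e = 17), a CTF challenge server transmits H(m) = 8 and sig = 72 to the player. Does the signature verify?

does not verify

Squares mod 671: sig^1≡72, sig^2≡487, sig^4≡306, sig^8≡367, sig^16≡489
17 = 16 + 1, so sig^17 ≡ 489·72 ≡ 316 (mod 671)
sig^17 mod 671 = 316, but H(m) = 8.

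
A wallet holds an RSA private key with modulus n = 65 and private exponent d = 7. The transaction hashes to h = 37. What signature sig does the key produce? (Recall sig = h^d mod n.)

28

Squares mod 65: h^1≡37, h^2≡4, h^4≡16
7 = 4 + 2 + 1, so h^7 ≡ 16·4·37 ≡ 28 (mod 65)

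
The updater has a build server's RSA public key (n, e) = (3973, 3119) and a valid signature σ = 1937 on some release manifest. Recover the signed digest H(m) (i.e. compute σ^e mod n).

σ^2 ≡ 1937^2 = 3751969 ≡ 1457
σ^4 ≡ 1457^2 = 2122849 ≡ 1267
σ^8 ≡ 1267^2 = 1605289 ≡ 197
σ^16 ≡ 197^2 = 38809 ≡ 3052
σ^32 ≡ 3052^2 = 9314704 ≡ 1992
σ^64 ≡ 1992^2 = 3968064 ≡ 3010
σ^128 ≡ 3010^2 = 9060100 ≡ 1660
σ^256 ≡ 1660^2 = 2755600 ≡ 2311
σ^512 ≡ 2311^2 = 5340721 ≡ 1009
σ^1024 ≡ 1009^2 = 1018081 ≡ 993
σ^2048 ≡ 993^2 = 986049 ≡ 745
3119 = 2048 + 1024 + 32 + 8 + 4 + 2 + 1, so σ^3119 ≡ 745·993·1992·197·1267·1457·1937 ≡ 3123 (mod 3973)

3123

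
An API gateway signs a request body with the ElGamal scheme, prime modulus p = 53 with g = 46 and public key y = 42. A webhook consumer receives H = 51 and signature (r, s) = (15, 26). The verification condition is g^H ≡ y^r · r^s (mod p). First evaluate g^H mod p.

15

46^2 = 2116 ≡ 49
46^4 ≡ 49^2 = 2401 ≡ 16
46^8 ≡ 16^2 = 256 ≡ 44
46^16 ≡ 44^2 = 1936 ≡ 28
46^32 ≡ 28^2 = 784 ≡ 42
51 = 32 + 16 + 2 + 1, so 46^51 ≡ 42·28·49·46 ≡ 15 (mod 53)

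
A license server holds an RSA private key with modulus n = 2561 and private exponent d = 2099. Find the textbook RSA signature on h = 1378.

1378

h^2 ≡ 1378^2 = 1898884 ≡ 1183
h^4 ≡ 1183^2 = 1399489 ≡ 1183
h^8 ≡ 1183^2 = 1399489 ≡ 1183
h^16 ≡ 1183^2 = 1399489 ≡ 1183
h^32 ≡ 1183^2 = 1399489 ≡ 1183
h^64 ≡ 1183^2 = 1399489 ≡ 1183
h^128 ≡ 1183^2 = 1399489 ≡ 1183
h^256 ≡ 1183^2 = 1399489 ≡ 1183
h^512 ≡ 1183^2 = 1399489 ≡ 1183
h^1024 ≡ 1183^2 = 1399489 ≡ 1183
h^2048 ≡ 1183^2 = 1399489 ≡ 1183
2099 = 2048 + 32 + 16 + 2 + 1, so h^2099 ≡ 1183·1183·1183·1183·1378 ≡ 1378 (mod 2561)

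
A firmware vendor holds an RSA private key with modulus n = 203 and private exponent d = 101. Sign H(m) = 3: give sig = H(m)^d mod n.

(H(m))^2 ≡ 3^2 = 9
(H(m))^4 ≡ 9^2 = 81
(H(m))^8 ≡ 81^2 = 6561 ≡ 65
(H(m))^16 ≡ 65^2 = 4225 ≡ 165
(H(m))^32 ≡ 165^2 = 27225 ≡ 23
(H(m))^64 ≡ 23^2 = 529 ≡ 123
101 = 64 + 32 + 4 + 1, so (H(m))^101 ≡ 123·23·81·3 ≡ 89 (mod 203)

89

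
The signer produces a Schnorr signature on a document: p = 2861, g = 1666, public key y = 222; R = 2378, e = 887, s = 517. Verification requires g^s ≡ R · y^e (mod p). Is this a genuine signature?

forged

g^s mod p:
Squares mod 2861: 1666^1≡1666, 1666^2≡386, 1666^4≡224, 1666^8≡1539, 1666^16≡2474, 1666^32≡997, 1666^64≡1242, 1666^128≡485, 1666^256≡623, 1666^512≡1894
517 = 512 + 4 + 1, so 1666^517 ≡ 1894·224·1666 ≡ 446 (mod 2861)
R · y^e mod p:
Squares mod 2861: 222^1≡222, 222^2≡647, 222^4≡903, 222^8≡24, 222^16≡576, 222^32≡2761, 222^64≡1417, 222^128≡2328, 222^256≡850, 222^512≡1528
887 = 512 + 256 + 64 + 32 + 16 + 4 + 2 + 1, so 222^887 ≡ 1528·850·1417·2761·576·903·647·222 ≡ 294 (mod 2861)
2378·294 = 699132 ≡ 1048 (mod 2861)
446 ≠ 1048; the check fails.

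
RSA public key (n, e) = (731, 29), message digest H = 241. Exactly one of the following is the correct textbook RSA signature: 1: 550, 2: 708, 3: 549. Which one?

3

Candidate 1: Squares mod 731: 550^1≡550, 550^2≡597, 550^4≡412, 550^8≡152, 550^16≡443; 29 = 16 + 8 + 4 + 1, so 550^29 ≡ 443·152·412·550 ≡ 622 (mod 731)
Candidate 2: Squares mod 731: 708^1≡708, 708^2≡529, 708^4≡599, 708^8≡611, 708^16≡511; 29 = 16 + 8 + 4 + 1, so 708^29 ≡ 511·611·599·708 ≡ 636 (mod 731)
Candidate 3: Squares mod 731: 549^1≡549, 549^2≡229, 549^4≡540, 549^8≡662, 549^16≡375; 29 = 16 + 8 + 4 + 1, so 549^29 ≡ 375·662·540·549 ≡ 241 (mod 731)
  → matches H = 241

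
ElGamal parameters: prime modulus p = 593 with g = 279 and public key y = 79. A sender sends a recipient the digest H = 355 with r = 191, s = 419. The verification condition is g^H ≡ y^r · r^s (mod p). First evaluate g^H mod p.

235

279^2 = 77841 ≡ 158
279^4 ≡ 158^2 = 24964 ≡ 58
279^8 ≡ 58^2 = 3364 ≡ 399
279^16 ≡ 399^2 = 159201 ≡ 277
279^32 ≡ 277^2 = 76729 ≡ 232
279^64 ≡ 232^2 = 53824 ≡ 454
279^128 ≡ 454^2 = 206116 ≡ 345
279^256 ≡ 345^2 = 119025 ≡ 425
355 = 256 + 64 + 32 + 2 + 1, so 279^355 ≡ 425·454·232·158·279 ≡ 235 (mod 593)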